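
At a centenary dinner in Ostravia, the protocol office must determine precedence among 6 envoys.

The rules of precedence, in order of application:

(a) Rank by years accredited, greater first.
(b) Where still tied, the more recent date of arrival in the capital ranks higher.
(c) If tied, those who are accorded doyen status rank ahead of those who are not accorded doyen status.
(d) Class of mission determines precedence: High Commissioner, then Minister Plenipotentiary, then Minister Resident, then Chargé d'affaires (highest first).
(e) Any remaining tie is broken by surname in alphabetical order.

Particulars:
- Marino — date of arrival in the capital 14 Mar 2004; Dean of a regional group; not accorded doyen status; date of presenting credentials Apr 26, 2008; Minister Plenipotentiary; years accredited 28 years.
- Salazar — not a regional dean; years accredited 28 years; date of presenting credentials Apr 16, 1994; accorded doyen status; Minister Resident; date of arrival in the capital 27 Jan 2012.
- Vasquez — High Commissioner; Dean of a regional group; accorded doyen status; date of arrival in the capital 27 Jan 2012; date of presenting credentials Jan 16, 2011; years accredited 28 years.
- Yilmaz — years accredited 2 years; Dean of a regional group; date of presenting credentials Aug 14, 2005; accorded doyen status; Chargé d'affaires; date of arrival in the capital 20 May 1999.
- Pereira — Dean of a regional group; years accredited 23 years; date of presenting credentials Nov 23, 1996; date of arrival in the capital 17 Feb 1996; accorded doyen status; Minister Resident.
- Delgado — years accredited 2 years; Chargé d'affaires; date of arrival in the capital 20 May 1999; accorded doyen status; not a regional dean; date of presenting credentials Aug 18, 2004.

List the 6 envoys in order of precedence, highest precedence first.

Vasquez, Salazar, Marino, Pereira, Delgado, Yilmaz

By years accredited (higher first): Vasquez, Salazar and Marino (each 28 years); then Pereira (23 years); then Delgado and Yilmaz (both 2 years).
Among Vasquez, Salazar and Marino, by date of arrival in the capital (later first): Vasquez and Salazar (27 Jan 2012) before Marino (14 Mar 2004).
Vasquez and Salazar are each accorded doyen status, so the next rule applies.
Among Vasquez and Salazar, by class of mission: Vasquez (High Commissioner) before Salazar (Minister Resident).
Delgado and Yilmaz both have date of arrival in the capital 20 May 1999, so the next rule applies.
Delgado and Yilmaz are each accorded doyen status, so the next rule applies.
Delgado and Yilmaz are each Chargé d'affaires, so the next rule applies.
Among Delgado and Yilmaz, alphabetically by surname: Delgado before Yilmaz.
Full order: Vasquez, Salazar, Marino, Pereira, Delgado, Yilmaz.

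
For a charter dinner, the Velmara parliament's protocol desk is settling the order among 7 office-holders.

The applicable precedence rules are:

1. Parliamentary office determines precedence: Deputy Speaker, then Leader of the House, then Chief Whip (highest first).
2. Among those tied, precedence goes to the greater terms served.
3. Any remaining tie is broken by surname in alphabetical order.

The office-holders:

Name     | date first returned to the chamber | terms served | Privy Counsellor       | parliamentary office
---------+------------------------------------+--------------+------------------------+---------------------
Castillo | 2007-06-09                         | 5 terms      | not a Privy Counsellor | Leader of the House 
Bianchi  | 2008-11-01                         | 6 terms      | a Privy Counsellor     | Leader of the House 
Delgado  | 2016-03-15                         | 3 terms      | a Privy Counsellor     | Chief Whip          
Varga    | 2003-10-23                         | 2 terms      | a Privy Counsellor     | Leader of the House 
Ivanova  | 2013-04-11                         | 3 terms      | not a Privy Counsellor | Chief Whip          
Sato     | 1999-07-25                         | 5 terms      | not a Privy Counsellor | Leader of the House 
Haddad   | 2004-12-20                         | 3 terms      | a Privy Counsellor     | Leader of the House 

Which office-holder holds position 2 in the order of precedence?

Castillo

By parliamentary office: Bianchi, Castillo, Sato, Haddad and Varga (Leader of the House); then Delgado and Ivanova (Chief Whip).
Among Bianchi, Castillo, Sato, Haddad and Varga, by terms served (higher first): Bianchi (6 terms) before Castillo and Sato (5 terms) before Haddad (3 terms) before Varga (2 terms).
Among Castillo and Sato, alphabetically by surname: Castillo before Sato.
Delgado and Ivanova both have terms served 3 terms, so the next rule applies.
Among Delgado and Ivanova, alphabetically by surname: Delgado before Ivanova.
Order: Bianchi, Castillo, Sato, Haddad, Varga, Delgado, Ivanova.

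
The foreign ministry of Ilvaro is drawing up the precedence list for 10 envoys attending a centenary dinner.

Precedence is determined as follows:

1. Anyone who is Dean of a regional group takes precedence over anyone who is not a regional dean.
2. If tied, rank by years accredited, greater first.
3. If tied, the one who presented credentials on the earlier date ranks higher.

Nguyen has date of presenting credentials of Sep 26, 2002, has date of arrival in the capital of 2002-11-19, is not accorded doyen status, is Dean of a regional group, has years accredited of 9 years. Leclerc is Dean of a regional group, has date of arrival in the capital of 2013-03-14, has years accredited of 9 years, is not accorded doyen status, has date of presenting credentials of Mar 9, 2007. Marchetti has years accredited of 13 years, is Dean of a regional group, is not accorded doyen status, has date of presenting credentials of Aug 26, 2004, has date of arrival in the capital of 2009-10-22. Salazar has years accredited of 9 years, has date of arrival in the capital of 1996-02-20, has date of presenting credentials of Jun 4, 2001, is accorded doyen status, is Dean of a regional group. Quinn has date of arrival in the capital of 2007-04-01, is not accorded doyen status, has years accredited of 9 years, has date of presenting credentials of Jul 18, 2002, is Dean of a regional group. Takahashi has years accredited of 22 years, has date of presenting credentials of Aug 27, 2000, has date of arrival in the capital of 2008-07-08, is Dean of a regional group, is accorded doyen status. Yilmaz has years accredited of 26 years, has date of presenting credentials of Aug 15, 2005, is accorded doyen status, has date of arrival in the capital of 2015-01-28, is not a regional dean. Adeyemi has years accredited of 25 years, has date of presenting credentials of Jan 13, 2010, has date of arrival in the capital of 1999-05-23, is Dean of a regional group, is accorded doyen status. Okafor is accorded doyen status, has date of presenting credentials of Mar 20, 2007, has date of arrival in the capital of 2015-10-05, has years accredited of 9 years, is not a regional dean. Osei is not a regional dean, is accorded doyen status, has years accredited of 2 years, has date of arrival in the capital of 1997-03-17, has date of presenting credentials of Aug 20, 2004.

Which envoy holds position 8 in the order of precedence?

Yilmaz

By the first rule: Adeyemi, Takahashi, Marchetti, Salazar, Quinn, Nguyen and Leclerc (each Dean of a regional group); then Yilmaz, Okafor and Osei (each not a regional dean).
Among Adeyemi, Takahashi, Marchetti, Salazar, Quinn, Nguyen and Leclerc, by years accredited (higher first): Adeyemi (25 years) before Takahashi (22 years) before Marchetti (13 years) before Salazar, Quinn, Nguyen and Leclerc (9 years).
Among Salazar, Quinn, Nguyen and Leclerc, by date of presenting credentials (earlier first): Salazar (Jun 4, 2001) before Quinn (Jul 18, 2002) before Nguyen (Sep 26, 2002) before Leclerc (Mar 9, 2007).
Among Yilmaz, Okafor and Osei, by years accredited (higher first): Yilmaz (26 years) before Okafor (9 years) before Osei (2 years).
Order: Adeyemi, Takahashi, Marchetti, Salazar, Quinn, Nguyen, Leclerc, Yilmaz, Okafor, Osei.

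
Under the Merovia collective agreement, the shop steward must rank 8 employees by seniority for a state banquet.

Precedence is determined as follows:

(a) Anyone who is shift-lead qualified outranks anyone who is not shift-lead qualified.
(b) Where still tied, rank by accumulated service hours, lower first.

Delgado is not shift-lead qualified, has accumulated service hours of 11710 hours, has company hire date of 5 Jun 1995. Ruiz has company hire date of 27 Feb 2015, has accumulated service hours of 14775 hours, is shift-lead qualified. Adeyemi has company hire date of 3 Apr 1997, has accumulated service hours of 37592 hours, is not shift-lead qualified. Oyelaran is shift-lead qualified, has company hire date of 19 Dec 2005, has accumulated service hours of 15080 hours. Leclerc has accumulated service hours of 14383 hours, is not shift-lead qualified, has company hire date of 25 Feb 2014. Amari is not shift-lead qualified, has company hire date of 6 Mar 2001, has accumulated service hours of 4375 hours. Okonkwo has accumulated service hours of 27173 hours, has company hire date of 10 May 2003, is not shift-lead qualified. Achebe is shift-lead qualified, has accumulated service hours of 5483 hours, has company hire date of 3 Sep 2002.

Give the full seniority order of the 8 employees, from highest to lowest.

Achebe, Ruiz, Oyelaran, Amari, Delgado, Leclerc, Okonkwo, Adeyemi

By the first rule: Achebe, Ruiz and Oyelaran (each shift-lead qualified); then Amari, Delgado, Leclerc, Okonkwo and Adeyemi (each not shift-lead qualified).
Among Achebe, Ruiz and Oyelaran, by accumulated service hours (lower first): Achebe (5483 hours) before Ruiz (14775 hours) before Oyelaran (15080 hours).
Among Amari, Delgado, Leclerc, Okonkwo and Adeyemi, by accumulated service hours (lower first): Amari (4375 hours) before Delgado (11710 hours) before Leclerc (14383 hours) before Okonkwo (27173 hours) before Adeyemi (37592 hours).
Full order: Achebe, Ruiz, Oyelaran, Amari, Delgado, Leclerc, Okonkwo, Adeyemi.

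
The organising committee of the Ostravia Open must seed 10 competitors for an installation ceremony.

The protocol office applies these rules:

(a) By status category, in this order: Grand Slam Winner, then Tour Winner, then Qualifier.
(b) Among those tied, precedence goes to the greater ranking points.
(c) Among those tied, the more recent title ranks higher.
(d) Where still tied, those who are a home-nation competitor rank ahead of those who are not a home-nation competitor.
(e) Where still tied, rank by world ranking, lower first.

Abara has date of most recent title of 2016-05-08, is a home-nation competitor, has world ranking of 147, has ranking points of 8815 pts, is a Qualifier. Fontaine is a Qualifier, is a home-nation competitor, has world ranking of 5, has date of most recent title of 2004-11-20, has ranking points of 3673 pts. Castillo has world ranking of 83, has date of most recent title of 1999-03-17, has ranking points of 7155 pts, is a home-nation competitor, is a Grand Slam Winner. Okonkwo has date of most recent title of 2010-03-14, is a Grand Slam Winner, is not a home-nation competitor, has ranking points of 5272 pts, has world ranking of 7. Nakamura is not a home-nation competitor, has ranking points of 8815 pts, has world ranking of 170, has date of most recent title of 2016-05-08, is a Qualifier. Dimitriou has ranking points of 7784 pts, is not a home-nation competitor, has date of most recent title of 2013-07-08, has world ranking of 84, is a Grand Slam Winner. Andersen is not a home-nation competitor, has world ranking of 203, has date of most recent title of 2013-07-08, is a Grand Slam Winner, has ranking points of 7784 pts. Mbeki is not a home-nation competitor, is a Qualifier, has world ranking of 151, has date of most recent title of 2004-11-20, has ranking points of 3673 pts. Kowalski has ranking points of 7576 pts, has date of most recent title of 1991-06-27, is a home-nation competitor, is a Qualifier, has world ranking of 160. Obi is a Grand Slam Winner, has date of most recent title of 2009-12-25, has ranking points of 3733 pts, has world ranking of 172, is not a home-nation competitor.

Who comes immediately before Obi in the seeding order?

Okonkwo

By status category: Dimitriou, Andersen, Castillo, Okonkwo and Obi (Grand Slam Winner); then Abara, Nakamura, Kowalski, Fontaine and Mbeki (Qualifier).
Among Dimitriou, Andersen, Castillo, Okonkwo and Obi, by ranking points (higher first): Dimitriou and Andersen (7784 pts) before Castillo (7155 pts) before Okonkwo (5272 pts) before Obi (3733 pts).
Dimitriou and Andersen both have date of most recent title 2013-07-08, so the next rule applies.
Dimitriou and Andersen are each not a home-nation competitor, so the next rule applies.
Among Dimitriou and Andersen, by world ranking (lower first): Dimitriou (84) before Andersen (203).
Among Abara, Nakamura, Kowalski, Fontaine and Mbeki, by ranking points (higher first): Abara and Nakamura (8815 pts) before Kowalski (7576 pts) before Fontaine and Mbeki (3673 pts).
Abara and Nakamura both have date of most recent title 2016-05-08, so the next rule applies.
Among Abara and Nakamura, a home-nation competitor before not a home-nation competitor: Abara (a home-nation competitor) before Nakamura (not a home-nation competitor).
Fontaine and Mbeki both have date of most recent title 2004-11-20, so the next rule applies.
Among Fontaine and Mbeki, a home-nation competitor before not a home-nation competitor: Fontaine (a home-nation competitor) before Mbeki (not a home-nation competitor).
Order: Dimitriou, Andersen, Castillo, Okonkwo, Obi, Abara, Nakamura, Kowalski, Fontaine, Mbeki.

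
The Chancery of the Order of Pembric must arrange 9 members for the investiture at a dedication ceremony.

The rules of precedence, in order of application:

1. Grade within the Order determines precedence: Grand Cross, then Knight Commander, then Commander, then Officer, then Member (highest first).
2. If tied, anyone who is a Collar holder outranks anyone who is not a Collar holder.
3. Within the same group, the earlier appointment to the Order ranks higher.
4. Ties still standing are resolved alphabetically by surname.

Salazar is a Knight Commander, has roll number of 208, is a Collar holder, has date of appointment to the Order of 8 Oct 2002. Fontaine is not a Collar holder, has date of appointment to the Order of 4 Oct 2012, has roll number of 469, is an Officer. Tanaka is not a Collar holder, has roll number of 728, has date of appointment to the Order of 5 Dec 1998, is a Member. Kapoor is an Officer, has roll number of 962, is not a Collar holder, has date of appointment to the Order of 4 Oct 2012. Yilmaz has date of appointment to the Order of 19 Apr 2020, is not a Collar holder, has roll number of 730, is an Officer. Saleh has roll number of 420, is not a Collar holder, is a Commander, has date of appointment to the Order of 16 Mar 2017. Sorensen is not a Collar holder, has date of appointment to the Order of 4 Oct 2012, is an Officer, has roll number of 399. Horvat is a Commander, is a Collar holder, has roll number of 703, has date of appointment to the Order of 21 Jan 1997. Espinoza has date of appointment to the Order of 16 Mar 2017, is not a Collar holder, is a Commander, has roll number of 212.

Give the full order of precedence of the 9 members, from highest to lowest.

Salazar, Horvat, Espinoza, Saleh, Fontaine, Kapoor, Sorensen, Yilmaz, Tanaka

By grade within the Order: Salazar (Knight Commander); then Horvat, Espinoza and Saleh (Commander); then Fontaine, Kapoor, Sorensen and Yilmaz (Officer); then Tanaka (Member).
Among Horvat, Espinoza and Saleh, a Collar holder before not a Collar holder: Horvat (a Collar holder) before Espinoza and Saleh (not a Collar holder).
Espinoza and Saleh both have date of appointment to the Order 16 Mar 2017, so the next rule applies.
Among Espinoza and Saleh, alphabetically by surname: Espinoza before Saleh.
Fontaine, Kapoor, Sorensen and Yilmaz are each not a Collar holder, so the next rule applies.
Among Fontaine, Kapoor, Sorensen and Yilmaz, by date of appointment to the Order (earlier first): Fontaine, Kapoor and Sorensen (4 Oct 2012) before Yilmaz (19 Apr 2020).
Among Fontaine, Kapoor and Sorensen, alphabetically by surname: Fontaine before Kapoor before Sorensen.
Full order: Salazar, Horvat, Espinoza, Saleh, Fontaine, Kapoor, Sorensen, Yilmaz, Tanaka.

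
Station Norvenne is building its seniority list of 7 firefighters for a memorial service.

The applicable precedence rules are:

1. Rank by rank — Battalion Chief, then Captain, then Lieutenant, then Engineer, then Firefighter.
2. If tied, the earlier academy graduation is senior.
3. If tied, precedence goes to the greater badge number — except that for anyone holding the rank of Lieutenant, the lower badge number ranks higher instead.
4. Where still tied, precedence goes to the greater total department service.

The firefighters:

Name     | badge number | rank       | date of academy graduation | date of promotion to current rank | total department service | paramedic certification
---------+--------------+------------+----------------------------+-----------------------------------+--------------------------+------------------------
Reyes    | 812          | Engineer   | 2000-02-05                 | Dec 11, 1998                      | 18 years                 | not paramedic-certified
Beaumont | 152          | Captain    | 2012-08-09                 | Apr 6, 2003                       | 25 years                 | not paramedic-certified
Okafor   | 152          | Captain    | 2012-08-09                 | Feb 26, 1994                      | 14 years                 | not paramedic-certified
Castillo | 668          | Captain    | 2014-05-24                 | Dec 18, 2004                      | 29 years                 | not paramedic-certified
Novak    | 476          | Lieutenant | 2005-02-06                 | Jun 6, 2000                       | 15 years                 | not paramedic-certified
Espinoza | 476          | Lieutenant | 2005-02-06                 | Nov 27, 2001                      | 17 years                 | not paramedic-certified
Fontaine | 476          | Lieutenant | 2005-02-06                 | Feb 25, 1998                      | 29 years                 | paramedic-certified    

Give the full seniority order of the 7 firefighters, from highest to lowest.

Beaumont, Okafor, Castillo, Fontaine, Espinoza, Novak, Reyes

By rank: Beaumont, Okafor and Castillo (Captain); then Fontaine, Espinoza and Novak (Lieutenant); then Reyes (Engineer).
Among Beaumont, Okafor and Castillo, by date of academy graduation (earlier first): Beaumont and Okafor (2012-08-09) before Castillo (2014-05-24).
Beaumont and Okafor both have badge number 152, so the next rule applies.
Among Beaumont and Okafor, by total department service (higher first): Beaumont (25 years) before Okafor (14 years).
Fontaine, Espinoza and Novak all have date of academy graduation 2005-02-06, so the next rule applies.
Fontaine, Espinoza and Novak all have badge number 476, so the next rule applies.
Among Fontaine, Espinoza and Novak, by total department service (higher first): Fontaine (29 years) before Espinoza (17 years) before Novak (15 years).
Full order: Beaumont, Okafor, Castillo, Fontaine, Espinoza, Novak, Reyes.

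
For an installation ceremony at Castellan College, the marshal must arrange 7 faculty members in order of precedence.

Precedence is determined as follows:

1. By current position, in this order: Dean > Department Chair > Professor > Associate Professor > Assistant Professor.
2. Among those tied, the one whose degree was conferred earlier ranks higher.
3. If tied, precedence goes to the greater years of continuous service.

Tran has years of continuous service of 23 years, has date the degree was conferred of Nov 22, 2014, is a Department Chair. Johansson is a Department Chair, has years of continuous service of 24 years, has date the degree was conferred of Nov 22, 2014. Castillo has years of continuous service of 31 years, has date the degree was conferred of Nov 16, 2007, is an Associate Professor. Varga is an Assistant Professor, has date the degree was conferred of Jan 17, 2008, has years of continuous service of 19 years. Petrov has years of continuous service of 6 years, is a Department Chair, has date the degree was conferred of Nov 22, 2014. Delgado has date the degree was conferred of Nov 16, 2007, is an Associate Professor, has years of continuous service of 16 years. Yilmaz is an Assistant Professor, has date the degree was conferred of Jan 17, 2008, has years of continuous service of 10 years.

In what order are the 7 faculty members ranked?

By current position: Johansson, Tran and Petrov (Department Chair); then Castillo and Delgado (Associate Professor); then Varga and Yilmaz (Assistant Professor).
Johansson, Tran and Petrov all have date the degree was conferred Nov 22, 2014, so the next rule applies.
Among Johansson, Tran and Petrov, by years of continuous service (higher first): Johansson (24 years) before Tran (23 years) before Petrov (6 years).
Castillo and Delgado both have date the degree was conferred Nov 16, 2007, so the next rule applies.
Among Castillo and Delgado, by years of continuous service (higher first): Castillo (31 years) before Delgado (16 years).
Varga and Yilmaz both have date the degree was conferred Jan 17, 2008, so the next rule applies.
Among Varga and Yilmaz, by years of continuous service (higher first): Varga (19 years) before Yilmaz (10 years).
Full order: Johansson, Tran, Petrov, Castillo, Delgado, Varga, Yilmaz.

Johansson, Tran, Petrov, Castillo, Delgado, Varga, Yilmaz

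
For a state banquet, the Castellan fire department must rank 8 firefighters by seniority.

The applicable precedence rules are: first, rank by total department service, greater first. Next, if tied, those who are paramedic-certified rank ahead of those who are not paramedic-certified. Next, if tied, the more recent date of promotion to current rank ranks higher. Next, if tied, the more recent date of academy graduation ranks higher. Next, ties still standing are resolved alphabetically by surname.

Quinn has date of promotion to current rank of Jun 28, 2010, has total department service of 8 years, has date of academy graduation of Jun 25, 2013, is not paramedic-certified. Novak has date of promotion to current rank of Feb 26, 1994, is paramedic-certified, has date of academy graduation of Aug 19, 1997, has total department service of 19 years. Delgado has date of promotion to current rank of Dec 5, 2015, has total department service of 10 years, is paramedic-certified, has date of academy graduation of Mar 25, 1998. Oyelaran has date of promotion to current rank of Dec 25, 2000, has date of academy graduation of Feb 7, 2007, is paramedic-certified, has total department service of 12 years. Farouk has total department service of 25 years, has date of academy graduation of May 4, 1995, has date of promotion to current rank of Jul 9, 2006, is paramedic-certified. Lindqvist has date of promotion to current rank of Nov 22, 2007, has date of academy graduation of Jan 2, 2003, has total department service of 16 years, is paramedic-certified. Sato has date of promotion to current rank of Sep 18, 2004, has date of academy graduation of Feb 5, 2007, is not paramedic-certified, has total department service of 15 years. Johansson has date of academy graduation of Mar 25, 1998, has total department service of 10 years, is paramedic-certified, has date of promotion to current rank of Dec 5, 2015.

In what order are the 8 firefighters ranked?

By total department service (higher first): Farouk (25 years); then Novak (19 years); then Lindqvist (16 years); then Sato (15 years); then Oyelaran (12 years); then Delgado and Johansson (both 10 years); then Quinn (8 years).
Delgado and Johansson are each paramedic-certified, so the next rule applies.
Delgado and Johansson both have date of promotion to current rank Dec 5, 2015, so the next rule applies.
Delgado and Johansson both have date of academy graduation Mar 25, 1998, so the next rule applies.
Among Delgado and Johansson, alphabetically by surname: Delgado before Johansson.
Full order: Farouk, Novak, Lindqvist, Sato, Oyelaran, Delgado, Johansson, Quinn.

Farouk, Novak, Lindqvist, Sato, Oyelaran, Delgado, Johansson, Quinn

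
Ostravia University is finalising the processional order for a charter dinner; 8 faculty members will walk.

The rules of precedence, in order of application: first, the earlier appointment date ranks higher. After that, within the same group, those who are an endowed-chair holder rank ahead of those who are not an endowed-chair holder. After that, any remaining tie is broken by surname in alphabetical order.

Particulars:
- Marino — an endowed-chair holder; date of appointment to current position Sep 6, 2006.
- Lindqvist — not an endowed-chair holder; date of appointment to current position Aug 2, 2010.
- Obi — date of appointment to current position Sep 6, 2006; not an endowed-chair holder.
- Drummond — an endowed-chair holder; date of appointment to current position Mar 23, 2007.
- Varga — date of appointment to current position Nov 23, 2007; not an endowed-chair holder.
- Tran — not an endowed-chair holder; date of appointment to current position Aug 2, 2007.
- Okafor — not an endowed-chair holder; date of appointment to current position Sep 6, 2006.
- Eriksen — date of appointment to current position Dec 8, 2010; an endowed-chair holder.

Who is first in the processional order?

By date of appointment to current position (earlier first): Marino, Obi and Okafor (each Sep 6, 2006); then Drummond (Mar 23, 2007); then Tran (Aug 2, 2007); then Varga (Nov 23, 2007); then Lindqvist (Aug 2, 2010); then Eriksen (Dec 8, 2010).
Among Marino, Obi and Okafor, an endowed-chair holder before not an endowed-chair holder: Marino (an endowed-chair holder) before Obi and Okafor (not an endowed-chair holder).
Among Obi and Okafor, alphabetically by surname: Obi before Okafor.
Order: Marino, Obi, Okafor, Drummond, Tran, Varga, Lindqvist, Eriksen.

Marino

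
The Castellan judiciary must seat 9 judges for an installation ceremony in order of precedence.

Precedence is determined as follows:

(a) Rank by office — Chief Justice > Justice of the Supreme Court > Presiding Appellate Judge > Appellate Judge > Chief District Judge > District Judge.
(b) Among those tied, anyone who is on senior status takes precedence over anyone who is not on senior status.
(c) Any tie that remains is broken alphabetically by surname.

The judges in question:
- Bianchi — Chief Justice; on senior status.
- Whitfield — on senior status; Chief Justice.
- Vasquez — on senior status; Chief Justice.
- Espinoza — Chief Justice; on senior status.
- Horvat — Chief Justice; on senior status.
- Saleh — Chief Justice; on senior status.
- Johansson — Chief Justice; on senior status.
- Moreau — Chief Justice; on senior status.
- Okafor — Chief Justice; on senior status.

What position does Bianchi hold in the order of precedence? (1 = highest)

1

By office: Bianchi, Espinoza, Horvat, Johansson, Moreau, Okafor, Saleh, Vasquez and Whitfield (Chief Justice).
Bianchi, Espinoza, Horvat, Johansson, Moreau, Okafor, Saleh, Vasquez and Whitfield are each on senior status, so the next rule applies.
Among Bianchi, Espinoza, Horvat, Johansson, Moreau, Okafor, Saleh, Vasquez and Whitfield, alphabetically by surname: Bianchi before Espinoza before Horvat before Johansson before Moreau before Okafor before Saleh before Vasquez before Whitfield.
Order: Bianchi, Espinoza, Horvat, Johansson, Moreau, Okafor, Saleh, Vasquez, Whitfield. So position 1.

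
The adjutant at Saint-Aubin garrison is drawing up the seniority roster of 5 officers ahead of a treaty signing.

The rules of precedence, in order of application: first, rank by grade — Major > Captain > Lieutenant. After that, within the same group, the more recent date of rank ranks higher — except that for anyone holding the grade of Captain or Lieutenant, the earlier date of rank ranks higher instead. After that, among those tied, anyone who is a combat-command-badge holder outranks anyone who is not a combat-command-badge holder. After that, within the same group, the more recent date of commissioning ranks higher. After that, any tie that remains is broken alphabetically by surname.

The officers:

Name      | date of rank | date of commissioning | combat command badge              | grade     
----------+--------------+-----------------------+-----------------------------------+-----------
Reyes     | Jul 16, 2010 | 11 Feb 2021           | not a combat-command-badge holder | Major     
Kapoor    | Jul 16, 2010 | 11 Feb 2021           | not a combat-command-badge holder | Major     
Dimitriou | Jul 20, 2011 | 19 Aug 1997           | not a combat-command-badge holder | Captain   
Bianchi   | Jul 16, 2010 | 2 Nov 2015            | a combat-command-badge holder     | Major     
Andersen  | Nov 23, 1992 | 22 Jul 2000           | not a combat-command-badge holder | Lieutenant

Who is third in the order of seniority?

Reyes

By grade: Bianchi, Kapoor and Reyes (Major); then Dimitriou (Captain); then Andersen (Lieutenant).
Bianchi, Kapoor and Reyes all have date of rank Jul 16, 2010, so the next rule applies.
Among Bianchi, Kapoor and Reyes, a combat-command-badge holder before not a combat-command-badge holder: Bianchi (a combat-command-badge holder) before Kapoor and Reyes (not a combat-command-badge holder).
Kapoor and Reyes both have date of commissioning 11 Feb 2021, so the next rule applies.
Among Kapoor and Reyes, alphabetically by surname: Kapoor before Reyes.
Order: Bianchi, Kapoor, Reyes, Dimitriou, Andersen.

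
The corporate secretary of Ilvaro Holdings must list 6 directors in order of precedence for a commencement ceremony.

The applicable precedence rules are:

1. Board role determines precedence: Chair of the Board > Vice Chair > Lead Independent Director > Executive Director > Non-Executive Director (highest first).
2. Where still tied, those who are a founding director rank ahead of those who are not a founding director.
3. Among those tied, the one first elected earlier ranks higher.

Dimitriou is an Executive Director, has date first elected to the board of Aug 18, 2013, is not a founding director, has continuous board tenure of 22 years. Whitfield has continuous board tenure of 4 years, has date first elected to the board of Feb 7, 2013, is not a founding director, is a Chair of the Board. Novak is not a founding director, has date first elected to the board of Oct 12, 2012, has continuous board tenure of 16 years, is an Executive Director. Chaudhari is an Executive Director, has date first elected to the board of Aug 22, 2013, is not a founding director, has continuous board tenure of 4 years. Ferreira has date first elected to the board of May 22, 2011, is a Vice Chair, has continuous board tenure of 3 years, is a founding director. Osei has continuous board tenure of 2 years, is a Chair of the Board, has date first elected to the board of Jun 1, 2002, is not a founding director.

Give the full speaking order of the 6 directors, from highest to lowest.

Osei, Whitfield, Ferreira, Novak, Dimitriou, Chaudhari

By board role: Osei and Whitfield (Chair of the Board); then Ferreira (Vice Chair); then Novak, Dimitriou and Chaudhari (Executive Director).
Osei and Whitfield are each not a founding director, so the next rule applies.
Among Osei and Whitfield, by date first elected to the board (earlier first): Osei (Jun 1, 2002) before Whitfield (Feb 7, 2013).
Novak, Dimitriou and Chaudhari are each not a founding director, so the next rule applies.
Among Novak, Dimitriou and Chaudhari, by date first elected to the board (earlier first): Novak (Oct 12, 2012) before Dimitriou (Aug 18, 2013) before Chaudhari (Aug 22, 2013).
Full order: Osei, Whitfield, Ferreira, Novak, Dimitriou, Chaudhari.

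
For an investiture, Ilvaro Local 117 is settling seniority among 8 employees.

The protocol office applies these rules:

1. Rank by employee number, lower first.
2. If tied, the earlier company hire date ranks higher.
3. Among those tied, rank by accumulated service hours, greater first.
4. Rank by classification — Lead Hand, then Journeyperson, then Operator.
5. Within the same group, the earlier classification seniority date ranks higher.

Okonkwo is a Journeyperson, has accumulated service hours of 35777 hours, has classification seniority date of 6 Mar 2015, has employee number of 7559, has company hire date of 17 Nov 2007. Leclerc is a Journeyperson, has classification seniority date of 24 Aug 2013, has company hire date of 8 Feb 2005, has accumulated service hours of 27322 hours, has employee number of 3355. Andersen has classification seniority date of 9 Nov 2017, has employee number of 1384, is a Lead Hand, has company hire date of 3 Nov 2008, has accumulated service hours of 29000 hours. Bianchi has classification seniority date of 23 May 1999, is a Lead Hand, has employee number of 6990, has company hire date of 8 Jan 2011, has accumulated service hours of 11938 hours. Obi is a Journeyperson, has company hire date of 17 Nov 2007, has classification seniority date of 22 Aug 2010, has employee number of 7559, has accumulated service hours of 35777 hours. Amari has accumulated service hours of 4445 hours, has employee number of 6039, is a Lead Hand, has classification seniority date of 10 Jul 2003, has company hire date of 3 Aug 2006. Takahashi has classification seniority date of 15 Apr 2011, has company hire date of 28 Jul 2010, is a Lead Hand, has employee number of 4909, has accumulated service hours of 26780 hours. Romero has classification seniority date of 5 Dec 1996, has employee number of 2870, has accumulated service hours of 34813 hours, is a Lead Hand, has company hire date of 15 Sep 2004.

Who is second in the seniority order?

By employee number (lower first): Andersen (1384); then Romero (2870); then Leclerc (3355); then Takahashi (4909); then Amari (6039); then Bianchi (6990); then Obi and Okonkwo (both 7559).
Obi and Okonkwo both have company hire date 17 Nov 2007, so the next rule applies.
Obi and Okonkwo both have accumulated service hours 35777 hours, so the next rule applies.
Obi and Okonkwo are each Journeyperson, so the next rule applies.
Among Obi and Okonkwo, by classification seniority date (earlier first): Obi (22 Aug 2010) before Okonkwo (6 Mar 2015).
Order: Andersen, Romero, Leclerc, Takahashi, Amari, Bianchi, Obi, Okonkwo.

Romero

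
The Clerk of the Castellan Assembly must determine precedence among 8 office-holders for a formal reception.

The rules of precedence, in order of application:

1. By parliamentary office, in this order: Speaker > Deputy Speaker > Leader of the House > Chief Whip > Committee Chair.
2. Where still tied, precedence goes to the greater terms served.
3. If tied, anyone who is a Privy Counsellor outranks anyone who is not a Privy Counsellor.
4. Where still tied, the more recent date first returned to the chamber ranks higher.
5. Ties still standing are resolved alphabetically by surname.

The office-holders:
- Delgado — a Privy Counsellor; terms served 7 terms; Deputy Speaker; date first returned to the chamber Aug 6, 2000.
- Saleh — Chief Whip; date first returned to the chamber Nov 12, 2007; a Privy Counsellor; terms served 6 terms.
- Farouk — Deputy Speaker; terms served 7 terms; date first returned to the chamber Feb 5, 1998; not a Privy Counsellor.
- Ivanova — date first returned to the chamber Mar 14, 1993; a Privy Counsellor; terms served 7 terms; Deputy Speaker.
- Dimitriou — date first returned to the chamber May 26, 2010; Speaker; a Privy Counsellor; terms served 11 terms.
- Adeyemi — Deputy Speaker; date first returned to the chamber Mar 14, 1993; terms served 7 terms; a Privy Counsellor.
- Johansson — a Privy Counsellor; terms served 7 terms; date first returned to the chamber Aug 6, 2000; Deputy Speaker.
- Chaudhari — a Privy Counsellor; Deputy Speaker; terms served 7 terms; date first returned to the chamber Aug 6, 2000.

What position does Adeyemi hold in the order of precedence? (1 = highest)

5

By parliamentary office: Dimitriou (Speaker); then Chaudhari, Delgado, Johansson, Adeyemi, Ivanova and Farouk (Deputy Speaker); then Saleh (Chief Whip).
Chaudhari, Delgado, Johansson, Adeyemi, Ivanova and Farouk all have terms served 7 terms, so the next rule applies.
Among Chaudhari, Delgado, Johansson, Adeyemi, Ivanova and Farouk, a Privy Counsellor before not a Privy Counsellor: Chaudhari, Delgado, Johansson, Adeyemi and Ivanova (a Privy Counsellor) before Farouk (not a Privy Counsellor).
Among Chaudhari, Delgado, Johansson, Adeyemi and Ivanova, by date first returned to the chamber (later first): Chaudhari, Delgado and Johansson (Aug 6, 2000) before Adeyemi and Ivanova (Mar 14, 1993).
Among Chaudhari, Delgado and Johansson, alphabetically by surname: Chaudhari before Delgado before Johansson.
Among Adeyemi and Ivanova, alphabetically by surname: Adeyemi before Ivanova.
Order: Dimitriou, Chaudhari, Delgado, Johansson, Adeyemi, Ivanova, Farouk, Saleh. So position 5.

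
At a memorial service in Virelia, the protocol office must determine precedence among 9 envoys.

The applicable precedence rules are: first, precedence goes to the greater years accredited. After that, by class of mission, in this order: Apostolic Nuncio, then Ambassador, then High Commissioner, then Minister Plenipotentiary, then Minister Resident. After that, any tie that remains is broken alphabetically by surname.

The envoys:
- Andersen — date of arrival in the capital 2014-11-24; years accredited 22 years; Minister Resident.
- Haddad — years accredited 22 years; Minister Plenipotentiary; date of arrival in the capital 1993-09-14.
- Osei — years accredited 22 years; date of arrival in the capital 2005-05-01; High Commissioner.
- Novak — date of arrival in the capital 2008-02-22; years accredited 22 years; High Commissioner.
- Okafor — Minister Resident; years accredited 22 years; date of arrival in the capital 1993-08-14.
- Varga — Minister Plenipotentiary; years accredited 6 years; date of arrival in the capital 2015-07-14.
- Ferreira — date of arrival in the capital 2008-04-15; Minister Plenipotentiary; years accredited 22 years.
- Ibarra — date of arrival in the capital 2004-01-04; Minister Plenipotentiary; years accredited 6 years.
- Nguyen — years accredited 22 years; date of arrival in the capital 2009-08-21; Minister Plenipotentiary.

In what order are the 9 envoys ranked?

Novak, Osei, Ferreira, Haddad, Nguyen, Andersen, Okafor, Ibarra, Varga

By years accredited (higher first): Novak, Osei, Ferreira, Haddad, Nguyen, Andersen and Okafor (each 22 years); then Ibarra and Varga (both 6 years).
Among Novak, Osei, Ferreira, Haddad, Nguyen, Andersen and Okafor, by class of mission: Novak and Osei (High Commissioner) before Ferreira, Haddad and Nguyen (Minister Plenipotentiary) before Andersen and Okafor (Minister Resident).
Among Novak and Osei, alphabetically by surname: Novak before Osei.
Among Ferreira, Haddad and Nguyen, alphabetically by surname: Ferreira before Haddad before Nguyen.
Among Andersen and Okafor, alphabetically by surname: Andersen before Okafor.
Ibarra and Varga are each Minister Plenipotentiary, so the next rule applies.
Among Ibarra and Varga, alphabetically by surname: Ibarra before Varga.
Full order: Novak, Osei, Ferreira, Haddad, Nguyen, Andersen, Okafor, Ibarra, Varga.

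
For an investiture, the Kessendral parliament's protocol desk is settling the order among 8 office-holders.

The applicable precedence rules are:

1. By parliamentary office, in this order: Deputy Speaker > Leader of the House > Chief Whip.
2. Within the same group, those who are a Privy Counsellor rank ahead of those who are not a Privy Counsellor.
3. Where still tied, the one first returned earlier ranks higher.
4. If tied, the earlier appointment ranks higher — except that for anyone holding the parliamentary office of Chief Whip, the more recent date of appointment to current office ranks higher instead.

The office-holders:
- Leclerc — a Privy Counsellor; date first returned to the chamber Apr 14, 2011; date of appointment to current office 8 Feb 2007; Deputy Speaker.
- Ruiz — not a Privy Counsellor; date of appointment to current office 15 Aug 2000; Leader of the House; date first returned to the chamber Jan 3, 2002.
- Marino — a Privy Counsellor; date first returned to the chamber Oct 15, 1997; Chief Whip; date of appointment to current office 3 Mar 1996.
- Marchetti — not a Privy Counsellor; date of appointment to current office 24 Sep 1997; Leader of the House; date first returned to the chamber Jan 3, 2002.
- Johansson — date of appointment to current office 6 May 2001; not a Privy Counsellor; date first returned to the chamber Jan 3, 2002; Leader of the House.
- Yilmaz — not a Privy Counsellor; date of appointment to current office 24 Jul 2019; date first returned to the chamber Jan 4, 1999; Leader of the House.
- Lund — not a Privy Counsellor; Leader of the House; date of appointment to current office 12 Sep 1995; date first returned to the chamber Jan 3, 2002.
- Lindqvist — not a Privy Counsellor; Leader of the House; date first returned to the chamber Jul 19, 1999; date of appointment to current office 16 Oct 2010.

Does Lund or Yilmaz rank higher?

By parliamentary office: Leclerc (Deputy Speaker); then Yilmaz, Lindqvist, Lund, Marchetti, Ruiz and Johansson (Leader of the House); then Marino (Chief Whip).
Yilmaz, Lindqvist, Lund, Marchetti, Ruiz and Johansson are each not a Privy Counsellor, so the next rule applies.
Among Yilmaz, Lindqvist, Lund, Marchetti, Ruiz and Johansson, by date first returned to the chamber (earlier first): Yilmaz (Jan 4, 1999) before Lindqvist (Jul 19, 1999) before Lund, Marchetti, Ruiz and Johansson (Jan 3, 2002).
Among Lund, Marchetti, Ruiz and Johansson, by date of appointment to current office (earlier first): Lund (12 Sep 1995) before Marchetti (24 Sep 1997) before Ruiz (15 Aug 2000) before Johansson (6 May 2001).
So Yilmaz takes precedence.

Yilmaz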